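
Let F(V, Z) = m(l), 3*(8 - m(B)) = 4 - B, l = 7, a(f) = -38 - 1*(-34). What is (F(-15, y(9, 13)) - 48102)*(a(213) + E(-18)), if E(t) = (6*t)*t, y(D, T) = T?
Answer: -93300420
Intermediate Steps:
a(f) = -4 (a(f) = -38 + 34 = -4)
m(B) = 20/3 + B/3 (m(B) = 8 - (4 - B)/3 = 8 + (-4/3 + B/3) = 20/3 + B/3)
F(V, Z) = 9 (F(V, Z) = 20/3 + (1/3)*7 = 20/3 + 7/3 = 9)
E(t) = 6*t**2
(F(-15, y(9, 13)) - 48102)*(a(213) + E(-18)) = (9 - 48102)*(-4 + 6*(-18)**2) = -48093*(-4 + 6*324) = -48093*(-4 + 1944) = -48093*1940 = -93300420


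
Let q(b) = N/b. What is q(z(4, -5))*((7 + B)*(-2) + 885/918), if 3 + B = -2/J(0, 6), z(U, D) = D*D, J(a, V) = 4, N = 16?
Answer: -14776/3825 ≈ -3.8630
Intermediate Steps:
z(U, D) = D²
q(b) = 16/b
B = -7/2 (B = -3 - 2/4 = -3 - 2*¼ = -3 - ½ = -7/2 ≈ -3.5000)
q(z(4, -5))*((7 + B)*(-2) + 885/918) = (16/((-5)²))*((7 - 7/2)*(-2) + 885/918) = (16/25)*((7/2)*(-2) + 885*(1/918)) = (16*(1/25))*(-7 + 295/306) = (16/25)*(-1847/306) = -14776/3825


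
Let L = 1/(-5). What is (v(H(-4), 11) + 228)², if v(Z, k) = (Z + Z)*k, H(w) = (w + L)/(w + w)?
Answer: 22953681/400 ≈ 57384.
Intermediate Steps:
L = -⅕ ≈ -0.20000
H(w) = (-⅕ + w)/(2*w) (H(w) = (w - ⅕)/(w + w) = (-⅕ + w)/((2*w)) = (-⅕ + w)*(1/(2*w)) = (-⅕ + w)/(2*w))
v(Z, k) = 2*Z*k (v(Z, k) = (2*Z)*k = 2*Z*k)
(v(H(-4), 11) + 228)² = (2*((⅒)*(-1 + 5*(-4))/(-4))*11 + 228)² = (2*((⅒)*(-¼)*(-1 - 20))*11 + 228)² = (2*((⅒)*(-¼)*(-21))*11 + 228)² = (2*(21/40)*11 + 228)² = (231/20 + 228)² = (4791/20)² = 22953681/400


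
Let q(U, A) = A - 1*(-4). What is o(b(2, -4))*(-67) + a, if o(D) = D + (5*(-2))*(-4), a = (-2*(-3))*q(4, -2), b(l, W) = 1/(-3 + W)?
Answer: -18609/7 ≈ -2658.4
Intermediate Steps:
q(U, A) = 4 + A (q(U, A) = A + 4 = 4 + A)
a = 12 (a = (-2*(-3))*(4 - 2) = 6*2 = 12)
o(D) = 40 + D (o(D) = D - 10*(-4) = D + 40 = 40 + D)
o(b(2, -4))*(-67) + a = (40 + 1/(-3 - 4))*(-67) + 12 = (40 + 1/(-7))*(-67) + 12 = (40 - ⅐)*(-67) + 12 = (279/7)*(-67) + 12 = -18693/7 + 12 = -18609/7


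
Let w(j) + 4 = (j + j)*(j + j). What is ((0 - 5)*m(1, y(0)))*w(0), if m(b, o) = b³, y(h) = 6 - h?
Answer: 20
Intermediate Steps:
w(j) = -4 + 4*j² (w(j) = -4 + (j + j)*(j + j) = -4 + (2*j)*(2*j) = -4 + 4*j²)
((0 - 5)*m(1, y(0)))*w(0) = ((0 - 5)*1³)*(-4 + 4*0²) = (-5*1)*(-4 + 4*0) = -5*(-4 + 0) = -5*(-4) = 20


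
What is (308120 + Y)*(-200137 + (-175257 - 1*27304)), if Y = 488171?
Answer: -320664793118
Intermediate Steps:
(308120 + Y)*(-200137 + (-175257 - 1*27304)) = (308120 + 488171)*(-200137 + (-175257 - 1*27304)) = 796291*(-200137 + (-175257 - 27304)) = 796291*(-200137 - 202561) = 796291*(-402698) = -320664793118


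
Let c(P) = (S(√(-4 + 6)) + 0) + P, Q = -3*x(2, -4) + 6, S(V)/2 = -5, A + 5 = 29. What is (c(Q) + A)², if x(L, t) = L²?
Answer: 64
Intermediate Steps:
A = 24 (A = -5 + 29 = 24)
S(V) = -10 (S(V) = 2*(-5) = -10)
Q = -6 (Q = -3*2² + 6 = -3*4 + 6 = -12 + 6 = -6)
c(P) = -10 + P (c(P) = (-10 + 0) + P = -10 + P)
(c(Q) + A)² = ((-10 - 6) + 24)² = (-16 + 24)² = 8² = 64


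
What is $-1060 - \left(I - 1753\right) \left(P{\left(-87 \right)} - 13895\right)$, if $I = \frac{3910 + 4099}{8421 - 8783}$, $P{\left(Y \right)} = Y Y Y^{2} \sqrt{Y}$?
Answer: $- \frac{8929241245}{362} + \frac{36814113969795 i \sqrt{87}}{362} \approx -2.4666 \cdot 10^{7} + 9.4856 \cdot 10^{11} i$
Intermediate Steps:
$P{\left(Y \right)} = Y^{\frac{9}{2}}$ ($P{\left(Y \right)} = Y^{2} Y^{2} \sqrt{Y} = Y^{4} \sqrt{Y} = Y^{\frac{9}{2}}$)
$I = - \frac{8009}{362}$ ($I = \frac{8009}{-362} = 8009 \left(- \frac{1}{362}\right) = - \frac{8009}{362} \approx -22.124$)
$-1060 - \left(I - 1753\right) \left(P{\left(-87 \right)} - 13895\right) = -1060 - \left(- \frac{8009}{362} - 1753\right) \left(\left(-87\right)^{\frac{9}{2}} - 13895\right) = -1060 - - \frac{642595 \left(57289761 i \sqrt{87} - 13895\right)}{362} = -1060 - - \frac{642595 \left(-13895 + 57289761 i \sqrt{87}\right)}{362} = -1060 - \left(\frac{8928857525}{362} - \frac{36814113969795 i \sqrt{87}}{362}\right) = - \frac{8929241245}{362} + \frac{36814113969795 i \sqrt{87}}{362}$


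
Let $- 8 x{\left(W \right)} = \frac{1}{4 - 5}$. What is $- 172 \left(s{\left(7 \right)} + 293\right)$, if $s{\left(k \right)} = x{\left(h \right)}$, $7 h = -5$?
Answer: $- \frac{100835}{2} \approx -50418.0$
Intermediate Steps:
$h = - \frac{5}{7}$ ($h = \frac{1}{7} \left(-5\right) = - \frac{5}{7} \approx -0.71429$)
$x{\left(W \right)} = \frac{1}{8}$ ($x{\left(W \right)} = - \frac{1}{8 \left(4 - 5\right)} = - \frac{1}{8 \left(-1\right)} = \left(- \frac{1}{8}\right) \left(-1\right) = \frac{1}{8}$)
$s{\left(k \right)} = \frac{1}{8}$
$- 172 \left(s{\left(7 \right)} + 293\right) = - 172 \left(\frac{1}{8} + 293\right) = \left(-172\right) \frac{2345}{8} = - \frac{100835}{2}$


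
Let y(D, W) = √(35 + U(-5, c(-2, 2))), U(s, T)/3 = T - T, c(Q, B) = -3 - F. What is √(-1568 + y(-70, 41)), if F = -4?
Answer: √(-1568 + √35) ≈ 39.523*I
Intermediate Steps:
c(Q, B) = 1 (c(Q, B) = -3 - 1*(-4) = -3 + 4 = 1)
U(s, T) = 0 (U(s, T) = 3*(T - T) = 3*0 = 0)
y(D, W) = √35 (y(D, W) = √(35 + 0) = √35)
√(-1568 + y(-70, 41)) = √(-1568 + √35)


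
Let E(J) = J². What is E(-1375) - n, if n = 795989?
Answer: 1094636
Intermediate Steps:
E(-1375) - n = (-1375)² - 1*795989 = 1890625 - 795989 = 1094636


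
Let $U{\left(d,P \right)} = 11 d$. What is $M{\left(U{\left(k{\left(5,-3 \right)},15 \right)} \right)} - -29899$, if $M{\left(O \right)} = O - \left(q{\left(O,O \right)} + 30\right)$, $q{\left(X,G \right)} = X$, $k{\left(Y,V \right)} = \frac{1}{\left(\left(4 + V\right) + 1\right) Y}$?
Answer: $29869$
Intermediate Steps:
$k{\left(Y,V \right)} = \frac{1}{Y \left(5 + V\right)}$ ($k{\left(Y,V \right)} = \frac{1}{\left(5 + V\right) Y} = \frac{1}{Y \left(5 + V\right)}$)
$M{\left(O \right)} = -30$ ($M{\left(O \right)} = O - \left(O + 30\right) = O - \left(30 + O\right) = -30$)
$M{\left(U{\left(k{\left(5,-3 \right)},15 \right)} \right)} - -29899 = -30 - -29899 = -30 + 29899 = 29869$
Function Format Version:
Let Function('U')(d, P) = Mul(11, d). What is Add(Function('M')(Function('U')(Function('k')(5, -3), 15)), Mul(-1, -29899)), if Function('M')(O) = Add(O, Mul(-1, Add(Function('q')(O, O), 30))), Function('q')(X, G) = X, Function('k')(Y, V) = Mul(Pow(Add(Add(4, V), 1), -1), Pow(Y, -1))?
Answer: 29869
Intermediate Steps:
Function('k')(Y, V) = Mul(Pow(Y, -1), Pow(Add(5, V), -1)) (Function('k')(Y, V) = Mul(Pow(Add(5, V), -1), Pow(Y, -1)) = Mul(Pow(Y, -1), Pow(Add(5, V), -1)))
Function('M')(O) = -30 (Function('M')(O) = Add(O, Mul(-1, Add(O, 30))) = Add(O, Mul(-1, Add(30, O))) = Add(O, Add(-30, Mul(-1, O))) = -30)
Add(Function('M')(Function('U')(Function('k')(5, -3), 15)), Mul(-1, -29899)) = Add(-30, Mul(-1, -29899)) = Add(-30, 29899) = 29869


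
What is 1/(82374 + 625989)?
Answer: 1/708363 ≈ 1.4117e-6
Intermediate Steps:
1/(82374 + 625989) = 1/708363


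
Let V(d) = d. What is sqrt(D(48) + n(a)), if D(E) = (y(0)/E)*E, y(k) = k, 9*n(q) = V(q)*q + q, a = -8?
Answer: 2*sqrt(14)/3 ≈ 2.4944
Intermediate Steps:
n(q) = q/9 + q**2/9 (n(q) = (q*q + q)/9 = (q**2 + q)/9 = (q + q**2)/9 = q/9 + q**2/9)
D(E) = 0 (D(E) = (0/E)*E = 0*E = 0)
sqrt(D(48) + n(a)) = sqrt(0 + (1/9)*(-8)*(1 - 8)) = sqrt(0 + (1/9)*(-8)*(-7)) = sqrt(0 + 56/9) = sqrt(56/9) = 2*sqrt(14)/3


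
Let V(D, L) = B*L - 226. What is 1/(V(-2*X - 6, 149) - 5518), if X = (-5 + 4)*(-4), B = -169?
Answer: -1/30925 ≈ -3.2336e-5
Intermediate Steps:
X = 4 (X = -1*(-4) = 4)
V(D, L) = -226 - 169*L (V(D, L) = -169*L - 226 = -226 - 169*L)
1/(V(-2*X - 6, 149) - 5518) = 1/((-226 - 169*149) - 5518) = 1/((-226 - 25181) - 5518) = 1/(-25407 - 5518) = 1/(-30925) = -1/30925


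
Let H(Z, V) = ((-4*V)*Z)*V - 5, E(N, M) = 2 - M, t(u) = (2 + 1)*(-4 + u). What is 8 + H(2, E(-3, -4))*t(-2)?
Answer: 5282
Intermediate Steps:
t(u) = -12 + 3*u (t(u) = 3*(-4 + u) = -12 + 3*u)
H(Z, V) = -5 - 4*Z*V**2 (H(Z, V) = (-4*V*Z)*V - 5 = -4*Z*V**2 - 5 = -5 - 4*Z*V**2)
8 + H(2, E(-3, -4))*t(-2) = 8 + (-5 - 4*2*(2 - 1*(-4))**2)*(-12 + 3*(-2)) = 8 + (-5 - 4*2*(2 + 4)**2)*(-12 - 6) = 8 + (-5 - 4*2*6**2)*(-18) = 8 + (-5 - 4*2*36)*(-18) = 8 + (-5 - 288)*(-18) = 8 - 293*(-18) = 8 + 5274 = 5282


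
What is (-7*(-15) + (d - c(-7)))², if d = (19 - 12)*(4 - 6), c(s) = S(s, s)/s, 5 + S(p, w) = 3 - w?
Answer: 412164/49 ≈ 8411.5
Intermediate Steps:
S(p, w) = -2 - w (S(p, w) = -5 + (3 - w) = -2 - w)
c(s) = (-2 - s)/s
d = -14 (d = 7*(-2) = -14)
(-7*(-15) + (d - c(-7)))² = (-7*(-15) + (-14 - (-2 - 1*(-7))/(-7)))² = (105 + (-14 - (-1)*(-2 + 7)/7))² = (105 + (-14 - (-1)*5/7))² = (105 + (-14 - 1*(-5/7)))² = (105 + (-14 + 5/7))² = (105 - 93/7)² = (642/7)² = 412164/49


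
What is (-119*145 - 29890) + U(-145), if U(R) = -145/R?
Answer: -47144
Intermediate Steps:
(-119*145 - 29890) + U(-145) = (-119*145 - 29890) - 145/(-145) = (-17255 - 29890) - 145*(-1/145) = -47145 + 1 = -47144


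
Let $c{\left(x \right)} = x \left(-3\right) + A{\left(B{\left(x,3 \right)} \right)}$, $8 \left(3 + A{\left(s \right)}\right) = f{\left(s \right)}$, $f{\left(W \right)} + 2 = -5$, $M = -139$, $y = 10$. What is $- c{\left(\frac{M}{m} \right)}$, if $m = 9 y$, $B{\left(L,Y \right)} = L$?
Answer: $- \frac{91}{120} \approx -0.75833$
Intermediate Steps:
$f{\left(W \right)} = -7$ ($f{\left(W \right)} = -2 - 5 = -7$)
$m = 90$ ($m = 9 \cdot 10 = 90$)
$A{\left(s \right)} = - \frac{31}{8}$ ($A{\left(s \right)} = -3 + \frac{1}{8} \left(-7\right) = -3 - \frac{7}{8} = - \frac{31}{8}$)
$c{\left(x \right)} = - \frac{31}{8} - 3 x$ ($c{\left(x \right)} = x \left(-3\right) - \frac{31}{8} = - 3 x - \frac{31}{8} = - \frac{31}{8} - 3 x$)
$- c{\left(\frac{M}{m} \right)} = - (- \frac{31}{8} - 3 \left(- \frac{139}{90}\right)) = - (- \frac{31}{8} - 3 \left(\left(-139\right) \frac{1}{90}\right)) = - (- \frac{31}{8} - - \frac{139}{30}) = - (- \frac{31}{8} + \frac{139}{30}) = \left(-1\right) \frac{91}{120} = - \frac{91}{120}$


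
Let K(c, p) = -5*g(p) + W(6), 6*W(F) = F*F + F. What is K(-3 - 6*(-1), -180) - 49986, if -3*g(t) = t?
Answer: -50279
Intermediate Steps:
g(t) = -t/3
W(F) = F/6 + F²/6 (W(F) = (F*F + F)/6 = (F² + F)/6 = (F + F²)/6 = F/6 + F²/6)
K(c, p) = 7 + 5*p/3 (K(c, p) = -(-5)*p/3 + (⅙)*6*(1 + 6) = 5*p/3 + (⅙)*6*7 = 5*p/3 + 7 = 7 + 5*p/3)
K(-3 - 6*(-1), -180) - 49986 = (7 + (5/3)*(-180)) - 49986 = (7 - 300) - 49986 = -293 - 49986 = -50279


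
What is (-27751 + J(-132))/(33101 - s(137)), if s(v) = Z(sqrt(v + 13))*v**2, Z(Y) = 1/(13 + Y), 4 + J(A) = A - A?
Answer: -5341755055/2508516893 + 2604667975*sqrt(6)/5017033786 ≈ -0.85776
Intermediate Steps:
J(A) = -4 (J(A) = -4 + (A - A) = -4 + 0 = -4)
s(v) = v**2/(13 + sqrt(13 + v)) (s(v) = v**2/(13 + sqrt(v + 13)) = v**2/(13 + sqrt(13 + v)))
(-27751 + J(-132))/(33101 - s(137)) = (-27751 - 4)/(33101 - 137**2/(13 + sqrt(13 + 137))) = -27755/(33101 - 18769/(13 + sqrt(150))) = -27755/(33101 - 18769/(13 + 5*sqrt(6)))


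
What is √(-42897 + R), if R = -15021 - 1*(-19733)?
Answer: I*√38185 ≈ 195.41*I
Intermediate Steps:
R = 4712 (R = -15021 + 19733 = 4712)
√(-42897 + R) = √(-42897 + 4712) = √(-38185) = I*√38185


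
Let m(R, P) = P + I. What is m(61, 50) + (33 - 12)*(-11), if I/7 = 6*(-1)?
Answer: -223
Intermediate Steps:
I = -42 (I = 7*(6*(-1)) = 7*(-6) = -42)
m(R, P) = -42 + P (m(R, P) = P - 42 = -42 + P)
m(61, 50) + (33 - 12)*(-11) = (-42 + 50) + (33 - 12)*(-11) = 8 + 21*(-11) = 8 - 231 = -223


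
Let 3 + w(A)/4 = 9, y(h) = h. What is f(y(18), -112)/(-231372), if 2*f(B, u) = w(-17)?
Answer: -1/19281 ≈ -5.1865e-5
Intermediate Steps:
w(A) = 24 (w(A) = -12 + 4*9 = -12 + 36 = 24)
f(B, u) = 12 (f(B, u) = (½)*24 = 12)
f(y(18), -112)/(-231372) = 12/(-231372) = 12*(-1/231372) = -1/19281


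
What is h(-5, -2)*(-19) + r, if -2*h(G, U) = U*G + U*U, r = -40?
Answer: 93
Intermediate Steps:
h(G, U) = -U²/2 - G*U/2 (h(G, U) = -(U*G + U*U)/2 = -(G*U + U²)/2 = -(U² + G*U)/2 = -U²/2 - G*U/2)
h(-5, -2)*(-19) + r = -½*(-2)*(-5 - 2)*(-19) - 40 = -½*(-2)*(-7)*(-19) - 40 = -7*(-19) - 40 = 133 - 40 = 93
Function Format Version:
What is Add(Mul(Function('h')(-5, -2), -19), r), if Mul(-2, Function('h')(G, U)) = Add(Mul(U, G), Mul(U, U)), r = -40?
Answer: 93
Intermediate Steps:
Function('h')(G, U) = Add(Mul(Rational(-1, 2), Pow(U, 2)), Mul(Rational(-1, 2), G, U)) (Function('h')(G, U) = Mul(Rational(-1, 2), Add(Mul(U, G), Mul(U, U))) = Mul(Rational(-1, 2), Add(Mul(G, U), Pow(U, 2))) = Mul(Rational(-1, 2), Add(Pow(U, 2), Mul(G, U))) = Add(Mul(Rational(-1, 2), Pow(U, 2)), Mul(Rational(-1, 2), G, U)))
Add(Mul(Function('h')(-5, -2), -19), r) = Add(Mul(Mul(Rational(-1, 2), -2, Add(-5, -2)), -19), -40) = Add(Mul(Mul(Rational(-1, 2), -2, -7), -19), -40) = Add(Mul(-7, -19), -40) = Add(133, -40) = 93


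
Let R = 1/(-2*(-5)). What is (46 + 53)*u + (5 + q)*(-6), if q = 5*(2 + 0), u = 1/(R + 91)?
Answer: -81000/911 ≈ -88.913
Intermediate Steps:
R = ⅒ (R = 1/10 = ⅒ ≈ 0.10000)
u = 10/911 (u = 1/(⅒ + 91) = 1/(911/10) = 10/911 ≈ 0.010977)
q = 10 (q = 5*2 = 10)
(46 + 53)*u + (5 + q)*(-6) = (46 + 53)*(10/911) + (5 + 10)*(-6) = 99*(10/911) + 15*(-6) = 990/911 - 90 = -81000/911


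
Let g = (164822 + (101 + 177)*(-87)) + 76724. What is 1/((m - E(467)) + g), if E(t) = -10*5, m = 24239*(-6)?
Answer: 1/71976 ≈ 1.3894e-5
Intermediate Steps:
m = -145434
E(t) = -50
g = 217360 (g = (164822 + 278*(-87)) + 76724 = (164822 - 24186) + 76724 = 140636 + 76724 = 217360)
1/((m - E(467)) + g) = 1/((-145434 - 1*(-50)) + 217360) = 1/((-145434 + 50) + 217360) = 1/(-145384 + 217360) = 1/71976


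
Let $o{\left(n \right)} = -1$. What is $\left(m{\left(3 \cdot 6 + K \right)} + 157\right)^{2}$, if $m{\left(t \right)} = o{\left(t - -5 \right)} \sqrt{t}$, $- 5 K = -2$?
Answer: $\frac{123337}{5} - \frac{628 \sqrt{115}}{5} \approx 23321.0$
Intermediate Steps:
$K = \frac{2}{5}$ ($K = \left(- \frac{1}{5}\right) \left(-2\right) = \frac{2}{5} \approx 0.4$)
$m{\left(t \right)} = - \sqrt{t}$
$\left(m{\left(3 \cdot 6 + K \right)} + 157\right)^{2} = \left(- \sqrt{3 \cdot 6 + \frac{2}{5}} + 157\right)^{2} = \left(- \sqrt{18 + \frac{2}{5}} + 157\right)^{2} = \left(- \sqrt{\frac{92}{5}} + 157\right)^{2} = \left(- \frac{2 \sqrt{115}}{5} + 157\right)^{2} = \left(157 - \frac{2 \sqrt{115}}{5}\right)^{2}$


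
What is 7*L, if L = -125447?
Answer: -878129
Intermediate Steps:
7*L = 7*(-125447) = -878129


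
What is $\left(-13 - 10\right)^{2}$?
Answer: $529$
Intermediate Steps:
$\left(-13 - 10\right)^{2} = \left(-23\right)^{2} = 529$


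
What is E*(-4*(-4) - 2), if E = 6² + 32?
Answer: 952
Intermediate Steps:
E = 68 (E = 36 + 32 = 68)
E*(-4*(-4) - 2) = 68*(-4*(-4) - 2) = 68*(16 - 2) = 68*14 = 952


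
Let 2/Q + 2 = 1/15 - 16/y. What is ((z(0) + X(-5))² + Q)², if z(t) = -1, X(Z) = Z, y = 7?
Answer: 247684644/196249 ≈ 1262.1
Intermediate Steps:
Q = -210/443 (Q = 2/(-2 + (1/15 - 16/7)) = 2/(-2 - 233/105) = 2/(-443/105) = 2*(-105/443) = -210/443 ≈ -0.47404)
((z(0) + X(-5))² + Q)² = ((-1 - 5)² - 210/443)² = ((-6)² - 210/443)² = (36 - 210/443)² = (15738/443)² = 247684644/196249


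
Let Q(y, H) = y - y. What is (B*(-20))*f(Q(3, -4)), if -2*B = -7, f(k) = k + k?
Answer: 0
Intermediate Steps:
Q(y, H) = 0
f(k) = 2*k
B = 7/2 (B = -½*(-7) = 7/2 ≈ 3.5000)
(B*(-20))*f(Q(3, -4)) = ((7/2)*(-20))*(2*0) = -70*0 = 0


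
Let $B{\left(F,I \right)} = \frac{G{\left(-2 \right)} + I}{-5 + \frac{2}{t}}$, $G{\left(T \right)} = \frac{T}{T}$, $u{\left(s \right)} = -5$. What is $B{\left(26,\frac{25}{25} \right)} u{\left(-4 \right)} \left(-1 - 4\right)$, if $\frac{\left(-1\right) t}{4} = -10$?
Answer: $- \frac{1000}{99} \approx -10.101$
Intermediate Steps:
$t = 40$ ($t = \left(-4\right) \left(-10\right) = 40$)
$G{\left(T \right)} = 1$
$B{\left(F,I \right)} = - \frac{20}{99} - \frac{20 I}{99}$ ($B{\left(F,I \right)} = \frac{1 + I}{-5 + \frac{2}{40}} = \frac{1 + I}{-5 + 2 \cdot \frac{1}{40}} = \frac{1 + I}{-5 + \frac{1}{20}} = \frac{1 + I}{- \frac{99}{20}} = \left(1 + I\right) \left(- \frac{20}{99}\right) = - \frac{20}{99} - \frac{20 I}{99}$)
$B{\left(26,\frac{25}{25} \right)} u{\left(-4 \right)} \left(-1 - 4\right) = \left(- \frac{20}{99} - \frac{20 \cdot \frac{25}{25}}{99}\right) \left(- 5 \left(-1 - 4\right)\right) = \left(- \frac{20}{99} - \frac{20 \cdot 25 \cdot \frac{1}{25}}{99}\right) \left(\left(-5\right) \left(-5\right)\right) = \left(- \frac{20}{99} - \frac{20}{99}\right) 25 = \left(- \frac{40}{99}\right) 25 = - \frac{1000}{99}$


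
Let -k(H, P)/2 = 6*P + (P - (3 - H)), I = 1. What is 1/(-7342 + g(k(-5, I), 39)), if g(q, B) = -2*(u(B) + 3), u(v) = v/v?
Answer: -1/7350 ≈ -0.00013605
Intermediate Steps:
u(v) = 1
k(H, P) = 6 - 14*P - 2*H (k(H, P) = -2*(6*P + (P - (3 - H))) = -2*(6*P + (P + (-3 + H))) = -2*(6*P + (-3 + H + P)) = -2*(-3 + H + 7*P) = 6 - 14*P - 2*H)
g(q, B) = -8 (g(q, B) = -2*(1 + 3) = -2*4 = -8)
1/(-7342 + g(k(-5, I), 39)) = 1/(-7342 - 8) = 1/(-7350) = -1/7350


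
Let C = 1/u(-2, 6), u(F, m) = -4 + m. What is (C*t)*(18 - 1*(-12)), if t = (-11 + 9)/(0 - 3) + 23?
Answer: 355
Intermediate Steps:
C = ½ (C = 1/(-4 + 6) = 1/2 = ½ ≈ 0.50000)
t = 71/3 (t = -2/(-3) + 23 = -2*(-⅓) + 23 = ⅔ + 23 = 71/3 ≈ 23.667)
(C*t)*(18 - 1*(-12)) = ((½)*(71/3))*(18 - 1*(-12)) = 71*(18 + 12)/6 = (71/6)*30 = 355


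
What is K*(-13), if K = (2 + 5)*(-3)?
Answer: 273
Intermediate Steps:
K = -21 (K = 7*(-3) = -21)
K*(-13) = -21*(-13) = 273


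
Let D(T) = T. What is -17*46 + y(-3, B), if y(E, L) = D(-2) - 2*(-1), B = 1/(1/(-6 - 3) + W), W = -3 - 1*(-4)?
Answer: -782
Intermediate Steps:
W = 1 (W = -3 + 4 = 1)
B = 9/8 (B = 1/(1/(-6 - 3) + 1) = 1/(1/(-9) + 1) = 1/(-⅑ + 1) = 1/(8/9) = 9/8 ≈ 1.1250)
y(E, L) = 0 (y(E, L) = -2 - 2*(-1) = -2 + 2 = 0)
-17*46 + y(-3, B) = -17*46 + 0 = -782 + 0 = -782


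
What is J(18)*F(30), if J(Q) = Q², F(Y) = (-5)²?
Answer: 8100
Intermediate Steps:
F(Y) = 25
J(18)*F(30) = 18²*25 = 324*25 = 8100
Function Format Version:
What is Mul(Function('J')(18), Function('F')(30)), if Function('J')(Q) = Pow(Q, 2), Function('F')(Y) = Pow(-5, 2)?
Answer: 8100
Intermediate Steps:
Function('F')(Y) = 25
Mul(Function('J')(18), Function('F')(30)) = Mul(Pow(18, 2), 25) = Mul(324, 25) = 8100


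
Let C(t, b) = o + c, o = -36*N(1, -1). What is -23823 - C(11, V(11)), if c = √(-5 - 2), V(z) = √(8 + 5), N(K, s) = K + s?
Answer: -23823 - I*√7 ≈ -23823.0 - 2.6458*I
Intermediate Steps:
V(z) = √13
o = 0 (o = -36*(1 - 1) = -36*0 = 0)
c = I*√7 (c = √(-7) = I*√7 ≈ 2.6458*I)
C(t, b) = I*√7 (C(t, b) = 0 + I*√7 = I*√7)
-23823 - C(11, V(11)) = -23823 - I*√7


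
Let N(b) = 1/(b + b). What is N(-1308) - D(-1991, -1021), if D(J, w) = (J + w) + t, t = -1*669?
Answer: 9629495/2616 ≈ 3681.0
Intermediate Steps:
t = -669
N(b) = 1/(2*b)
D(J, w) = -669 + J + w (D(J, w) = (J + w) - 669 = -669 + J + w)
N(-1308) - D(-1991, -1021) = (1/2)/(-1308) - (-669 - 1991 - 1021) = (1/2)*(-1/1308) - 1*(-3681) = -1/2616 + 3681 = 9629495/2616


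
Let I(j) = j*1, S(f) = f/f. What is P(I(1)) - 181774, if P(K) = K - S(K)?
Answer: -181774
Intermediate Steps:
S(f) = 1
I(j) = j
P(K) = -1 + K (P(K) = K - 1*1 = K - 1 = -1 + K)
P(I(1)) - 181774 = (-1 + 1) - 181774 = 0 - 181774 = -181774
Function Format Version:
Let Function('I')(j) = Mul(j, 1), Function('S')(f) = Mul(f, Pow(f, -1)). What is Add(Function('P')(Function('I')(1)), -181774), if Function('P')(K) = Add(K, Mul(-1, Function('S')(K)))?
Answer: -181774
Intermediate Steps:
Function('S')(f) = 1
Function('I')(j) = j
Function('P')(K) = Add(-1, K) (Function('P')(K) = Add(K, Mul(-1, 1)) = Add(K, -1) = Add(-1, K))
Add(Function('P')(Function('I')(1)), -181774) = Add(Add(-1, 1), -181774) = Add(0, -181774) = -181774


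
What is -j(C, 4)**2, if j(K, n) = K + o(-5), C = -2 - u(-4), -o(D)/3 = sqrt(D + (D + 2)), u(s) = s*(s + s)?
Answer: -1084 - 408*I*sqrt(2) ≈ -1084.0 - 577.0*I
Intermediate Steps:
u(s) = 2*s**2 (u(s) = s*(2*s) = 2*s**2)
o(D) = -3*sqrt(2 + 2*D) (o(D) = -3*sqrt(D + (D + 2)) = -3*sqrt(D + (2 + D)) = -3*sqrt(2 + 2*D))
C = -34 (C = -2 - 2*(-4)**2 = -2 - 2*16 = -2 - 1*32 = -2 - 32 = -34)
j(K, n) = K - 6*I*sqrt(2) (j(K, n) = K - 3*sqrt(2 + 2*(-5)) = K - 3*sqrt(2 - 10) = K - 6*I*sqrt(2))
-j(C, 4)**2 = -(-34 - 6*I*sqrt(2))**2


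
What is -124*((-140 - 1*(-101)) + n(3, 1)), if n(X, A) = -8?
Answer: 5828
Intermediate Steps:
-124*((-140 - 1*(-101)) + n(3, 1)) = -124*((-140 - 1*(-101)) - 8) = -124*((-140 + 101) - 8) = -124*(-39 - 8) = -124*(-47) = 5828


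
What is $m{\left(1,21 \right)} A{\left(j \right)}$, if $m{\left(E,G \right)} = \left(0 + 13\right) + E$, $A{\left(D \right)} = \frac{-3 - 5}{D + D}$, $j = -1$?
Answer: $56$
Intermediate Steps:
$A{\left(D \right)} = - \frac{4}{D}$ ($A{\left(D \right)} = - \frac{8}{2 D} = - 8 \frac{1}{2 D} = - \frac{4}{D}$)
$m{\left(E,G \right)} = 13 + E$
$m{\left(1,21 \right)} A{\left(j \right)} = \left(13 + 1\right) \left(- \frac{4}{-1}\right) = 14 \left(\left(-4\right) \left(-1\right)\right) = 14 \cdot 4 = 56$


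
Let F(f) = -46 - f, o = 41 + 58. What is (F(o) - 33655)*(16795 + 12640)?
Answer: -994903000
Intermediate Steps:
o = 99
(F(o) - 33655)*(16795 + 12640) = ((-46 - 1*99) - 33655)*(16795 + 12640) = ((-46 - 99) - 33655)*29435 = (-145 - 33655)*29435 = -33800*29435 = -994903000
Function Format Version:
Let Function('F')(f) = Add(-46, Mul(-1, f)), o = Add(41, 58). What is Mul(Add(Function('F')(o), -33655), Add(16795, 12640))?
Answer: -994903000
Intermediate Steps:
o = 99
Mul(Add(Function('F')(o), -33655), Add(16795, 12640)) = Mul(Add(Add(-46, Mul(-1, 99)), -33655), Add(16795, 12640)) = Mul(Add(Add(-46, -99), -33655), 29435) = Mul(Add(-145, -33655), 29435) = Mul(-33800, 29435) = -994903000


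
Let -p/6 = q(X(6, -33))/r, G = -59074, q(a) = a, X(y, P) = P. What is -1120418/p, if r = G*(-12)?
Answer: -132375145864/33 ≈ -4.0114e+9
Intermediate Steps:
r = 708888 (r = -59074*(-12) = 708888)
p = 33/118148 (p = -(-198)/708888 = -6*(-11/236296) = 33/118148 ≈ 0.00027931)
-1120418/p = -1120418/33/118148 = -1120418*118148/33 = -132375145864/33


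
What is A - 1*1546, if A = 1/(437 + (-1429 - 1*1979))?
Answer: -4593167/2971 ≈ -1546.0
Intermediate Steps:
A = -1/2971 (A = 1/(437 + (-1429 - 1979)) = 1/(437 - 3408) = 1/(-2971) = -1/2971 ≈ -0.00033659)
A - 1*1546 = -1/2971 - 1*1546 = -1/2971 - 1546 = -4593167/2971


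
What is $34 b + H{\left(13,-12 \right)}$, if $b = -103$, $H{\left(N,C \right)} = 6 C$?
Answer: $-3574$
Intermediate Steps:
$34 b + H{\left(13,-12 \right)} = 34 \left(-103\right) + 6 \left(-12\right) = -3502 - 72 = -3574$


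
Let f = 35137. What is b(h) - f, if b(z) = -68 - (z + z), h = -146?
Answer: -34913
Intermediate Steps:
b(z) = -68 - 2*z
b(h) - f = (-68 - 2*(-146)) - 1*35137 = (-68 + 292) - 35137 = 224 - 35137 = -34913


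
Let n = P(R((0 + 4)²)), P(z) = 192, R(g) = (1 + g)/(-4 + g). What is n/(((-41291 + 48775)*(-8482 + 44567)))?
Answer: 48/67515035 ≈ 7.1095e-7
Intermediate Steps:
R(g) = (1 + g)/(-4 + g)
n = 192
n/(((-41291 + 48775)*(-8482 + 44567))) = 192/(((-41291 + 48775)*(-8482 + 44567))) = 192/((7484*36085)) = 192/270060140 = 192*(1/270060140) = 48/67515035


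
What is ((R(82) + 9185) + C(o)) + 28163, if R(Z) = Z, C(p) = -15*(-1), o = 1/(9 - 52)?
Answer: 37445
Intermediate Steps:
o = -1/43 (o = 1/(-43) = -1/43 ≈ -0.023256)
C(p) = 15
((R(82) + 9185) + C(o)) + 28163 = ((82 + 9185) + 15) + 28163 = (9267 + 15) + 28163 = 9282 + 28163 = 37445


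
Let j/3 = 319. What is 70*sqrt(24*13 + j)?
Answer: 210*sqrt(141) ≈ 2493.6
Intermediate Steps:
j = 957 (j = 3*319 = 957)
70*sqrt(24*13 + j) = 70*sqrt(24*13 + 957) = 70*sqrt(312 + 957) = 70*sqrt(1269) = 70*(3*sqrt(141)) = 210*sqrt(141)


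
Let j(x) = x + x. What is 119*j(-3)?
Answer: -714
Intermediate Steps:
j(x) = 2*x
119*j(-3) = 119*(2*(-3)) = 119*(-6) = -714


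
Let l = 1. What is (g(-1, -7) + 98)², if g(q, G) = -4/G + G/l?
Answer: 410881/49 ≈ 8385.3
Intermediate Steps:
g(q, G) = G - 4/G (g(q, G) = -4/G + G/1 = -4/G + G*1 = -4/G + G = G - 4/G)
(g(-1, -7) + 98)² = ((-7 - 4/(-7)) + 98)² = ((-7 - 4*(-⅐)) + 98)² = ((-7 + 4/7) + 98)² = (-45/7 + 98)² = (641/7)² = 410881/49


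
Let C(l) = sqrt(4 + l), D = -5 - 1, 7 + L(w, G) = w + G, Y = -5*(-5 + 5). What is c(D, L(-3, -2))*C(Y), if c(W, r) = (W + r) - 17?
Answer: -70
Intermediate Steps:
Y = 0 (Y = -5*0 = 0)
L(w, G) = -7 + G + w (L(w, G) = -7 + (w + G) = -7 + (G + w) = -7 + G + w)
D = -6
c(W, r) = -17 + W + r
c(D, L(-3, -2))*C(Y) = (-17 - 6 + (-7 - 2 - 3))*sqrt(4 + 0) = (-17 - 6 - 12)*sqrt(4) = -35*2 = -70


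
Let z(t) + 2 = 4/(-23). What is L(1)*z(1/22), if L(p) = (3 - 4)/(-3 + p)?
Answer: -25/23 ≈ -1.0870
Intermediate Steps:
z(t) = -50/23 (z(t) = -2 + 4/(-23) = -2 + 4*(-1/23) = -2 - 4/23 = -50/23)
L(p) = -1/(-3 + p)
L(1)*z(1/22) = -1/(-3 + 1)*(-50/23) = -1/(-2)*(-50/23) = -1*(-½)*(-50/23) = (½)*(-50/23) = -25/23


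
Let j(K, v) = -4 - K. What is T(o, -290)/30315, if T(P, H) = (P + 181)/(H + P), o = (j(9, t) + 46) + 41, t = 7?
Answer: -17/436536 ≈ -3.8943e-5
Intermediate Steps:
o = 74 (o = ((-4 - 1*9) + 46) + 41 = ((-4 - 9) + 46) + 41 = (-13 + 46) + 41 = 33 + 41 = 74)
T(P, H) = (181 + P)/(H + P)
T(o, -290)/30315 = ((181 + 74)/(-290 + 74))/30315 = (255/(-216))*(1/30315) = -1/216*255*(1/30315) = -85/72*1/30315 = -17/436536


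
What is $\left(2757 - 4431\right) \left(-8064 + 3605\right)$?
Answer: $7464366$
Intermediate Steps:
$\left(2757 - 4431\right) \left(-8064 + 3605\right) = \left(-1674\right) \left(-4459\right) = 7464366$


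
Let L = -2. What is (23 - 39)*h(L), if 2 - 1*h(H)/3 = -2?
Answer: -192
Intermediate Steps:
h(H) = 12 (h(H) = 6 - 3*(-2) = 6 + 6 = 12)
(23 - 39)*h(L) = (23 - 39)*12 = -16*12 = -192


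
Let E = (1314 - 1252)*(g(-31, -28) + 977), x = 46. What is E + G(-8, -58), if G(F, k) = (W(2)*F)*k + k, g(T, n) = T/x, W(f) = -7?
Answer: 1316203/23 ≈ 57226.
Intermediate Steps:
g(T, n) = T/46
G(F, k) = k - 7*F*k (G(F, k) = (-7*F)*k + k = -7*F*k + k = k - 7*F*k)
E = 1392241/23 (E = (1314 - 1252)*((1/46)*(-31) + 977) = 62*(-31/46 + 977) = 62*(44911/46) = 1392241/23 ≈ 60532.)
E + G(-8, -58) = 1392241/23 - 58*(1 - 7*(-8)) = 1392241/23 - 58*(1 + 56) = 1392241/23 - 58*57 = 1392241/23 - 3306 = 1316203/23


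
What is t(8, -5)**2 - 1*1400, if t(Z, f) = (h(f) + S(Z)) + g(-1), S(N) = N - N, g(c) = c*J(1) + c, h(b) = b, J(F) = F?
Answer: -1351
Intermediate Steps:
g(c) = 2*c (g(c) = c*1 + c = c + c = 2*c)
S(N) = 0
t(Z, f) = -2 + f (t(Z, f) = (f + 0) + 2*(-1) = f - 2 = -2 + f)
t(8, -5)**2 - 1*1400 = (-2 - 5)**2 - 1*1400 = (-7)**2 - 1400 = 49 - 1400 = -1351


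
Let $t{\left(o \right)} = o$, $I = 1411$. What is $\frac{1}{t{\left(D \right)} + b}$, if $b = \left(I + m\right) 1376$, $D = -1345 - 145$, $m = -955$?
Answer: $\frac{1}{625966} \approx 1.5975 \cdot 10^{-6}$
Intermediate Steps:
$D = -1490$ ($D = -1345 - 145 = -1490$)
$b = 627456$ ($b = \left(1411 - 955\right) 1376 = 456 \cdot 1376 = 627456$)
$\frac{1}{t{\left(D \right)} + b} = \frac{1}{-1490 + 627456} = \frac{1}{625966}$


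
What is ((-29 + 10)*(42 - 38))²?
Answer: 5776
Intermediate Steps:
((-29 + 10)*(42 - 38))² = (-19*4)² = (-76)² = 5776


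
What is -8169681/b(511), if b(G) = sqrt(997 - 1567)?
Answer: 2723227*I*sqrt(570)/190 ≈ 3.4219e+5*I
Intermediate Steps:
b(G) = I*sqrt(570) (b(G) = sqrt(-570) = I*sqrt(570))
-8169681/b(511) = -8169681*(-I*sqrt(570)/570) = -(-2723227)*I*sqrt(570)/190 = 2723227*I*sqrt(570)/190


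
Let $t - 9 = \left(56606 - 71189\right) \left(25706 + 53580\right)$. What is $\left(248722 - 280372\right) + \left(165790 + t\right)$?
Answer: $-1156093589$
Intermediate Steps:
$t = -1156227729$ ($t = 9 + \left(56606 - 71189\right) \left(25706 + 53580\right) = 9 - 1156227738 = -1156227729$)
$\left(248722 - 280372\right) + \left(165790 + t\right) = \left(248722 - 280372\right) + \left(165790 - 1156227729\right) = -31650 - 1156061939 = -1156093589$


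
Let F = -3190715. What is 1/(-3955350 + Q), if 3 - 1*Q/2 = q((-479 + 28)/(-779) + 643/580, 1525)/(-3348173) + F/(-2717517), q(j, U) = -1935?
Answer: -827156095131/3271688841271504444 ≈ -2.5282e-7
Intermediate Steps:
Q = 3019604896406/827156095131 (Q = 6 - 2*(-1935/(-3348173) - 3190715/(-2717517)) = 6 - 2*(-1935*(-1/3348173) - 3190715*(-1/2717517)) = 6 - 2*(1935/3348173 + 290065/247047) = 6 - 2*971665837190/827156095131 = 6 - 1943331674380/827156095131 = 3019604896406/827156095131 ≈ 3.6506)
1/(-3955350 + Q) = 1/(-3955350 + 3019604896406/827156095131) = 1/(-3271688841271504444/827156095131) = -827156095131/3271688841271504444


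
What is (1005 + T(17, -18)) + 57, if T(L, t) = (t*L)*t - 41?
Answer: 6529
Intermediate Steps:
T(L, t) = -41 + L*t**2 (T(L, t) = (L*t)*t - 41 = L*t**2 - 41 = -41 + L*t**2)
(1005 + T(17, -18)) + 57 = (1005 + (-41 + 17*(-18)**2)) + 57 = (1005 + (-41 + 17*324)) + 57 = (1005 + (-41 + 5508)) + 57 = (1005 + 5467) + 57 = 6472 + 57 = 6529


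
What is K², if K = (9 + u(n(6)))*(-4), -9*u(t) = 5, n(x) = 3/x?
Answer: 92416/81 ≈ 1140.9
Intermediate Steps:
u(t) = -5/9 (u(t) = -⅑*5 = -5/9)
K = -304/9 (K = (9 - 5/9)*(-4) = (76/9)*(-4) = -304/9 ≈ -33.778)
K² = (-304/9)² = 92416/81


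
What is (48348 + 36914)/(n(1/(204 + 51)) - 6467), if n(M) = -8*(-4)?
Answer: -85262/6435 ≈ -13.250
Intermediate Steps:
n(M) = 32
(48348 + 36914)/(n(1/(204 + 51)) - 6467) = (48348 + 36914)/(32 - 6467) = 85262/(-6435) = 85262*(-1/6435) = -85262/6435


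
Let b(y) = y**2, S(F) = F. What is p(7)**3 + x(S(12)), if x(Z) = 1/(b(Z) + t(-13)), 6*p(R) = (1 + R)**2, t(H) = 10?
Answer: 5046299/4158 ≈ 1213.6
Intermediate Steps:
p(R) = (1 + R)**2/6
x(Z) = 1/(10 + Z**2) (x(Z) = 1/(Z**2 + 10) = 1/(10 + Z**2))
p(7)**3 + x(S(12)) = ((1 + 7)**2/6)**3 + 1/(10 + 12**2) = ((1/6)*8**2)**3 + 1/(10 + 144) = ((1/6)*64)**3 + 1/154 = (32/3)**3 + 1/154 = 32768/27 + 1/154 = 5046299/4158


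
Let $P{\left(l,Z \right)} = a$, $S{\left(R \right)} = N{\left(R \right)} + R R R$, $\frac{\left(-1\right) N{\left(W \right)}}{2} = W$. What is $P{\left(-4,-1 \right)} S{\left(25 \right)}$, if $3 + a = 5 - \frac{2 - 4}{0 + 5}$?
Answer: $37380$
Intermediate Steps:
$N{\left(W \right)} = - 2 W$
$S{\left(R \right)} = R^{3} - 2 R$ ($S{\left(R \right)} = - 2 R + R R R = - 2 R + R R^{2} = - 2 R + R^{3} = R^{3} - 2 R$)
$a = \frac{12}{5}$ ($a = -3 + \left(5 - \frac{2 - 4}{0 + 5}\right) = -3 + \left(5 - - \frac{2}{5}\right) = -3 + \left(5 + \frac{2}{5}\right) = -3 + \frac{27}{5} = \frac{12}{5} \approx 2.4$)
$P{\left(l,Z \right)} = \frac{12}{5}$
$P{\left(-4,-1 \right)} S{\left(25 \right)} = \frac{12 \cdot 25 \left(-2 + 25^{2}\right)}{5} = \frac{12 \cdot 25 \left(-2 + 625\right)}{5} = \frac{12 \cdot 25 \cdot 623}{5} = \frac{12}{5} \cdot 15575 = 37380$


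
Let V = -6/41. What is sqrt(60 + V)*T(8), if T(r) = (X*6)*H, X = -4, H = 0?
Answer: 0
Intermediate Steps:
T(r) = 0 (T(r) = -4*6*0 = -24*0 = 0)
V = -6/41 (V = -6*1/41 = -6/41 ≈ -0.14634)
sqrt(60 + V)*T(8) = sqrt(60 - 6/41)*0 = sqrt(2454/41)*0 = (sqrt(100614)/41)*0 = 0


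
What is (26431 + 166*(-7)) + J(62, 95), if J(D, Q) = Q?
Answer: 25364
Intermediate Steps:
(26431 + 166*(-7)) + J(62, 95) = (26431 + 166*(-7)) + 95 = (26431 - 1162) + 95 = 25269 + 95 = 25364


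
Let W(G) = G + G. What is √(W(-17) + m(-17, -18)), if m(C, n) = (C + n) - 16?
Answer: I*√85 ≈ 9.2195*I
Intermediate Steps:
W(G) = 2*G
m(C, n) = -16 + C + n
√(W(-17) + m(-17, -18)) = √(2*(-17) + (-16 - 17 - 18)) = √(-34 - 51) = √(-85) = I*√85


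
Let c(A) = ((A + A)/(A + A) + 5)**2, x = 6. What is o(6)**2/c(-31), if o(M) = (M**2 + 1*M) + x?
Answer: 64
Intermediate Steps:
o(M) = 6 + M + M**2 (o(M) = (M**2 + 1*M) + 6 = (M**2 + M) + 6 = (M + M**2) + 6 = 6 + M + M**2)
c(A) = 36 (c(A) = ((2*A)/((2*A)) + 5)**2 = ((2*A)*(1/(2*A)) + 5)**2 = (1 + 5)**2 = 6**2 = 36)
o(6)**2/c(-31) = (6 + 6 + 6**2)**2/36 = (6 + 6 + 36)**2*(1/36) = 48**2*(1/36) = 2304*(1/36) = 64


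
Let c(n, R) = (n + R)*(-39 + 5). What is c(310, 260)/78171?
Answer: -6460/26057 ≈ -0.24792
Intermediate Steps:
c(n, R) = -34*R - 34*n (c(n, R) = (R + n)*(-34) = -34*R - 34*n)
c(310, 260)/78171 = (-34*260 - 34*310)/78171 = (-8840 - 10540)*(1/78171) = -19380*1/78171 = -6460/26057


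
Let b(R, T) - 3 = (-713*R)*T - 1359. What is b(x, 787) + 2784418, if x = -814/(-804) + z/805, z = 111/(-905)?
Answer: 28204844619659/12733350 ≈ 2.2150e+6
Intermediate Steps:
z = -111/905 (z = 111*(-1/905) = -111/905 ≈ -0.12265)
x = 296465053/292867050 (x = -814/(-804) - 111/905/805 = -814*(-1/804) - 111/905*1/805 = 407/402 - 111/728525 = 296465053/292867050 ≈ 1.0123)
b(R, T) = -1356 - 713*R*T (b(R, T) = 3 + ((-713*R)*T - 1359) = 3 + (-713*R*T - 1359) = 3 + (-1359 - 713*R*T) = -1356 - 713*R*T)
b(x, 787) + 2784418 = (-1356 - 713*296465053/292867050*787) + 2784418 = (-1356 - 7232857898041/12733350) + 2784418 = -7250124320641/12733350 + 2784418 = 28204844619659/12733350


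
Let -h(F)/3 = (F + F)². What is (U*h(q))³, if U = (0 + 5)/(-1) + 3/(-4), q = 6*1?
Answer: 15326915904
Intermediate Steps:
q = 6
h(F) = -12*F² (h(F) = -3*(F + F)² = -3*4*F² = -12*F²)
U = -23/4 (U = 5*(-1) + 3*(-¼) = -5 - ¾ = -23/4 ≈ -5.7500)
(U*h(q))³ = (-(-69)*6²)³ = (-(-69)*36)³ = (-23/4*(-432))³ = 2484³ = 15326915904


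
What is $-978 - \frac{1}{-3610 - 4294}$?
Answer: $- \frac{7730111}{7904} \approx -978.0$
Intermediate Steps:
$-978 - \frac{1}{-3610 - 4294} = -978 - \frac{1}{-7904} = -978 - - \frac{1}{7904} = -978 + \frac{1}{7904} = - \frac{7730111}{7904}$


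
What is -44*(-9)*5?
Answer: 1980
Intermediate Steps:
-44*(-9)*5 = 396*5 = 1980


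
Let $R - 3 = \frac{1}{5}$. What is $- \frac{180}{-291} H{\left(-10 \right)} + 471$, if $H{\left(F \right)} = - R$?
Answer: $\frac{45495}{97} \approx 469.02$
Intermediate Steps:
$R = \frac{16}{5}$ ($R = 3 + \frac{1}{5} = \frac{16}{5} \approx 3.2$)
$H{\left(F \right)} = - \frac{16}{5}$ ($H{\left(F \right)} = \left(-1\right) \frac{16}{5} = - \frac{16}{5}$)
$- \frac{180}{-291} H{\left(-10 \right)} + 471 = - \frac{180}{-291} \left(- \frac{16}{5}\right) + 471 = \left(-180\right) \left(- \frac{1}{291}\right) \left(- \frac{16}{5}\right) + 471 = \frac{60}{97} \left(- \frac{16}{5}\right) + 471 = - \frac{192}{97} + 471 = \frac{45495}{97}$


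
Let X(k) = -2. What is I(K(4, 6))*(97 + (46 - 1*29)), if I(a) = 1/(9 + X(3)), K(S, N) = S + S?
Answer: 114/7 ≈ 16.286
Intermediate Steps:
K(S, N) = 2*S
I(a) = 1/7 (I(a) = 1/(9 - 2) = 1/7)
I(K(4, 6))*(97 + (46 - 1*29)) = (97 + (46 - 1*29))/7 = (97 + (46 - 29))/7 = (97 + 17)/7 = (1/7)*114 = 114/7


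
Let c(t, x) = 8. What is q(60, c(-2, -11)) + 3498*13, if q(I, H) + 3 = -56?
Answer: 45415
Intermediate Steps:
q(I, H) = -59 (q(I, H) = -3 - 56 = -59)
q(60, c(-2, -11)) + 3498*13 = -59 + 3498*13 = -59 + 45474 = 45415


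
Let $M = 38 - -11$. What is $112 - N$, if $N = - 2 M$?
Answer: $210$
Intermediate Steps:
$M = 49$ ($M = 38 + 11 = 49$)
$N = -98$ ($N = \left(-2\right) 49 = -98$)
$112 - N = 112 - -98 = 112 + 98 = 210$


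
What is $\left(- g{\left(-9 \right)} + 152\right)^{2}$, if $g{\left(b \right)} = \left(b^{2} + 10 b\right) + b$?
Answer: $28900$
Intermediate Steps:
$g{\left(b \right)} = b^{2} + 11 b$
$\left(- g{\left(-9 \right)} + 152\right)^{2} = \left(- \left(-9\right) \left(11 - 9\right) + 152\right)^{2} = \left(- \left(-9\right) 2 + 152\right)^{2} = \left(\left(-1\right) \left(-18\right) + 152\right)^{2} = \left(18 + 152\right)^{2} = 170^{2} = 28900$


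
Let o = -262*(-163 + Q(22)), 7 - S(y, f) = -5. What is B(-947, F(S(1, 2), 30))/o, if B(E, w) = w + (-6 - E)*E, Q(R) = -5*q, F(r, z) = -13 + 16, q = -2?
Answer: -445562/20043 ≈ -22.230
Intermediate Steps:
S(y, f) = 12 (S(y, f) = 7 - 1*(-5) = 7 + 5 = 12)
F(r, z) = 3
Q(R) = 10 (Q(R) = -5*(-2) = 10)
B(E, w) = w + E*(-6 - E)
o = 40086 (o = -262*(-163 + 10) = -262*(-153) = 40086)
B(-947, F(S(1, 2), 30))/o = (3 - 1*(-947)² - 6*(-947))/40086 = (3 - 1*896809 + 5682)*(1/40086) = (3 - 896809 + 5682)*(1/40086) = -891124*1/40086 = -445562/20043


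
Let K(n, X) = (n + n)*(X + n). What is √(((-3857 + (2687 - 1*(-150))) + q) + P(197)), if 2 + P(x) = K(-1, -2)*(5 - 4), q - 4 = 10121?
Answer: √9109 ≈ 95.441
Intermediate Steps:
q = 10125 (q = 4 + 10121 = 10125)
K(n, X) = 2*n*(X + n) (K(n, X) = (2*n)*(X + n) = 2*n*(X + n))
P(x) = 4 (P(x) = -2 + (2*(-1)*(-2 - 1))*(5 - 4) = -2 + (2*(-1)*(-3))*1 = -2 + 6*1 = -2 + 6 = 4)
√(((-3857 + (2687 - 1*(-150))) + q) + P(197)) = √(((-3857 + (2687 - 1*(-150))) + 10125) + 4) = √(((-3857 + (2687 + 150)) + 10125) + 4) = √(((-3857 + 2837) + 10125) + 4) = √((-1020 + 10125) + 4) = √(9105 + 4) = √9109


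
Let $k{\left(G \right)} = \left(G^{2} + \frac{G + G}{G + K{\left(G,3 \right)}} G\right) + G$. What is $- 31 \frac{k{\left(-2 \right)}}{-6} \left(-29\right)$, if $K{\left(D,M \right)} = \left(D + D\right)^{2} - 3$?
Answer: $- \frac{4495}{11} \approx -408.64$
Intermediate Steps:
$K{\left(D,M \right)} = -3 + 4 D^{2}$ ($K{\left(D,M \right)} = \left(2 D\right)^{2} - 3 = 4 D^{2} - 3 = -3 + 4 D^{2}$)
$k{\left(G \right)} = G + G^{2} + \frac{2 G^{2}}{-3 + G + 4 G^{2}}$ ($k{\left(G \right)} = \left(G^{2} + \frac{G + G}{G + \left(-3 + 4 G^{2}\right)} G\right) + G = \left(G^{2} + \frac{2 G}{-3 + G + 4 G^{2}} G\right) + G = \left(G^{2} + \frac{2 G^{2}}{-3 + G + 4 G^{2}}\right) + G = G + G^{2} + \frac{2 G^{2}}{-3 + G + 4 G^{2}}$)
$- 31 \frac{k{\left(-2 \right)}}{-6} \left(-29\right) = - 31 \frac{\left(-2\right) \frac{1}{-3 - 2 + 4 \left(-2\right)^{2}} \left(-3 + 4 \left(-2\right)^{3} + 5 \left(-2\right)^{2}\right)}{-6} \left(-29\right) = - 31 - \frac{2 \left(-3 + 4 \left(-8\right) + 5 \cdot 4\right)}{-3 - 2 + 4 \cdot 4} \left(- \frac{1}{6}\right) \left(-29\right) = - 31 - \frac{2 \left(-3 - 32 + 20\right)}{-3 - 2 + 16} \left(- \frac{1}{6}\right) \left(-29\right) = - 31 \left(-2\right) \frac{1}{11} \left(-15\right) \left(- \frac{1}{6}\right) \left(-29\right) = - 31 \cdot \frac{30}{11} \left(- \frac{1}{6}\right) \left(-29\right) = \left(-31\right) \left(- \frac{5}{11}\right) \left(-29\right) = \frac{155}{11} \left(-29\right) = - \frac{4495}{11}$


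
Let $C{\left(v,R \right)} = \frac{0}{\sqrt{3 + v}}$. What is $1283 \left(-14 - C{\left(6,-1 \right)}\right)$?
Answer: $-17962$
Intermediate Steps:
$C{\left(v,R \right)} = 0$ ($C{\left(v,R \right)} = \frac{0}{\sqrt{3 + v}} = 0$)
$1283 \left(-14 - C{\left(6,-1 \right)}\right) = 1283 \left(-14 - 0\right) = 1283 \left(-14 + 0\right) = 1283 \left(-14\right) = -17962$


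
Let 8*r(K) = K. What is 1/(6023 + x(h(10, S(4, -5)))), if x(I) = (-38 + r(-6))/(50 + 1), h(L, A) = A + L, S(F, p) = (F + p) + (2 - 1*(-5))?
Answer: 204/1228537 ≈ 0.00016605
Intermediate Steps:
S(F, p) = 7 + F + p (S(F, p) = (F + p) + (2 + 5) = (F + p) + 7 = 7 + F + p)
r(K) = K/8
x(I) = -155/204 (x(I) = (-38 + (1/8)*(-6))/(50 + 1) = (-38 - 3/4)/51 = -155/4*1/51 = -155/204)
1/(6023 + x(h(10, S(4, -5)))) = 1/(6023 - 155/204) = 1/(1228537/204) = 204/1228537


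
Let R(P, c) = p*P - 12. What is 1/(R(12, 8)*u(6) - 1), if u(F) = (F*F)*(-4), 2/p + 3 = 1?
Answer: 1/3455 ≈ 0.00028944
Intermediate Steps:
p = -1 (p = 2/(-3 + 1) = 2/(-2) = 2*(-½) = -1)
u(F) = -4*F² (u(F) = F²*(-4) = -4*F²)
R(P, c) = -12 - P (R(P, c) = -P - 12 = -12 - P)
1/(R(12, 8)*u(6) - 1) = 1/((-12 - 1*12)*(-4*6²) - 1) = 1/((-12 - 12)*(-4*36) - 1) = 1/(-24*(-144) - 1) = 1/(3456 - 1) = 1/3455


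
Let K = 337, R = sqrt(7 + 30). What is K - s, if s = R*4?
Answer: 337 - 4*sqrt(37) ≈ 312.67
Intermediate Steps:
R = sqrt(37) ≈ 6.0828
s = 4*sqrt(37) (s = sqrt(37)*4 = 4*sqrt(37) ≈ 24.331)
K - s = 337 - 4*sqrt(37)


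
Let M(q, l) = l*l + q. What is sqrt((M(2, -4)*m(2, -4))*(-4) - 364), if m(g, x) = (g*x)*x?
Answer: 2*I*sqrt(667) ≈ 51.653*I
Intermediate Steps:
m(g, x) = g*x**2
M(q, l) = q + l**2 (M(q, l) = l**2 + q = q + l**2)
sqrt((M(2, -4)*m(2, -4))*(-4) - 364) = sqrt(((2 + (-4)**2)*(2*(-4)**2))*(-4) - 364) = sqrt(((2 + 16)*(2*16))*(-4) - 364) = sqrt((18*32)*(-4) - 364) = sqrt(576*(-4) - 364) = sqrt(-2304 - 364) = sqrt(-2668) = 2*I*sqrt(667)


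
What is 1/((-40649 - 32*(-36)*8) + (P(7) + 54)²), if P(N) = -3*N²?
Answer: -1/22784 ≈ -4.3890e-5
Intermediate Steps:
1/((-40649 - 32*(-36)*8) + (P(7) + 54)²) = 1/((-40649 - 32*(-36)*8) + (-3*7² + 54)²) = 1/((-40649 + 1152*8) + (-3*49 + 54)²) = 1/((-40649 + 9216) + (-147 + 54)²) = 1/(-31433 + (-93)²) = 1/(-31433 + 8649) = 1/(-22784) = -1/22784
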